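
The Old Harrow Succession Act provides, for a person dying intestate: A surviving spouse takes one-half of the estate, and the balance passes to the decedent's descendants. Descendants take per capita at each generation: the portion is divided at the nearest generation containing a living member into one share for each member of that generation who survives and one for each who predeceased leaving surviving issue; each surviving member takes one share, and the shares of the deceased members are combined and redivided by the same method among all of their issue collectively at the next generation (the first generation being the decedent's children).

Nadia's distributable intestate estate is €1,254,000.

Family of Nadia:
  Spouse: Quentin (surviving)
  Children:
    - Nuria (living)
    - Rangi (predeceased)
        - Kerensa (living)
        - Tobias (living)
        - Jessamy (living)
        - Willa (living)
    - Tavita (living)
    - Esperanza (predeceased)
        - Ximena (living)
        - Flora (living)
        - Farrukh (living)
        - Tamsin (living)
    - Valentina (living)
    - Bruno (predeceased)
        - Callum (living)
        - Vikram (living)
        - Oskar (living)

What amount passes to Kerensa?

Kerensa receives €28,500.

Quentin takes one-half of €1,254,000 = €627,000. The remaining €627,000 passes to the descendants.
The descendants' portion (€627,000) is divided at the children's generation into 6 shares of €104,500. Nuria, Tavita, and Valentina each take €104,500. The 3 shares of the deceased (Rangi, Esperanza, and Bruno) are combined into a pool of €313,500.
That pool (€313,500) is divided at the grandchildren's generation equally among Kerensa, Tobias, Jessamy, Willa, Ximena, Flora, Farrukh, Tamsin, Callum, Vikram, and Oskar: €28,500 each.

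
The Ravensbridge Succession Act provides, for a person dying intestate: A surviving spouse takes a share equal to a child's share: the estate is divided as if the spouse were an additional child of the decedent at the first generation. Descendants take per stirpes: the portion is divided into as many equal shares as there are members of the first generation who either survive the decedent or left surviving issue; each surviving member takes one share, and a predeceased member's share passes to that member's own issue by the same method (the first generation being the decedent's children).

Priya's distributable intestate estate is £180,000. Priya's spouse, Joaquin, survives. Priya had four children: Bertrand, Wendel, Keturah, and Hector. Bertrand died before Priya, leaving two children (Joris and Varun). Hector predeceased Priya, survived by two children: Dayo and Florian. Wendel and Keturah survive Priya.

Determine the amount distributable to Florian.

Florian receives £18,000.

The spouse counts as an additional share at the children's level, so there are 5 primary shares of £36,000. Joaquin takes one such share (£36,000).
The children's combined portion (£144,000) is divided into 4 shares of £36,000: Wendel and Keturah each take £36,000; Bertrand's £36,000 share passes to Bertrand's issue; Hector's £36,000 share passes to Hector's issue.
Bertrand's share (£36,000) is divided into 2 shares of £18,000: Joris and Varun each take £18,000.
Hector's share (£36,000) is divided into 2 shares of £18,000: Dayo and Florian each take £18,000.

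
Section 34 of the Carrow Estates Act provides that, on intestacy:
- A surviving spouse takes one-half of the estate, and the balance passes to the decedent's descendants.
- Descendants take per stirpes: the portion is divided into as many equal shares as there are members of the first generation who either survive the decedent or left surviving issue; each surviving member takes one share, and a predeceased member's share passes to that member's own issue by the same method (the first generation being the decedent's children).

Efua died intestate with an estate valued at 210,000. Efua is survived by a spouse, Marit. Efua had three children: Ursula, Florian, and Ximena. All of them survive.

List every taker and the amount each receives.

Marit takes one-half of 210,000 = 105,000. The remaining 105,000 passes to the descendants.
The descendants' portion (105,000) is divided into 3 shares of 35,000: Ursula, Florian, and Ximena each take 35,000.

Marit: 105,000; Ursula: 35,000; Florian: 35,000; Ximena: 35,000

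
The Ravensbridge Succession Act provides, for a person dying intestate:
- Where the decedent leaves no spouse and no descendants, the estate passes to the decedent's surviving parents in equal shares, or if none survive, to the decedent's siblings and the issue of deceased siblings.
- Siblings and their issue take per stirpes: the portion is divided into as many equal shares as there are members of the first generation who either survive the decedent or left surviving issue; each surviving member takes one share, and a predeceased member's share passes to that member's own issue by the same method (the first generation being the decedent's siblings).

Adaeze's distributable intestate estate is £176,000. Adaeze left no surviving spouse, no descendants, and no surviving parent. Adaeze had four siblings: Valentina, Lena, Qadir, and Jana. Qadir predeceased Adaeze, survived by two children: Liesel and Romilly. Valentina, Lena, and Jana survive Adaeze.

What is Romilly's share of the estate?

Romilly receives £22,000.

The entire £176,000 passes to the siblings and their issue.
That amount (£176,000) is divided into 4 shares of £44,000: Valentina, Lena, and Jana each take £44,000; Qadir's £44,000 share passes to Qadir's issue.
Qadir's share (£44,000) is divided into 2 shares of £22,000: Liesel and Romilly each take £22,000.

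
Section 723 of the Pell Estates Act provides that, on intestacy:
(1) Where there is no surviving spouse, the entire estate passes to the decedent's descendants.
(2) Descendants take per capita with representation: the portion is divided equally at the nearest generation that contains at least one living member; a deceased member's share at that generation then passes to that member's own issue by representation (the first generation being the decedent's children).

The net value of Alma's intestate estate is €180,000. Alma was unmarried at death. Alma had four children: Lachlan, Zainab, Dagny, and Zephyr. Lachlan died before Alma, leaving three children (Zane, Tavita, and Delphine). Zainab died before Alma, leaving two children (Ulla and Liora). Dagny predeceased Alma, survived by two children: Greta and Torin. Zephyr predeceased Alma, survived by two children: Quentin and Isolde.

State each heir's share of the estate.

Zane: €20,000; Tavita: €20,000; Delphine: €20,000; Ulla: €20,000; Liora: €20,000; Greta: €20,000; Torin: €20,000; Quentin: €20,000; Isolde: €20,000

The entire €180,000 passes to the descendants.
No child survives, so the initial division is made at the grandchildren's generation.
That amount (€180,000) is divided into 9 shares of €20,000: Zane, Tavita, Delphine, Ulla, Liora, Greta, Torin, Quentin, and Isolde each take €20,000.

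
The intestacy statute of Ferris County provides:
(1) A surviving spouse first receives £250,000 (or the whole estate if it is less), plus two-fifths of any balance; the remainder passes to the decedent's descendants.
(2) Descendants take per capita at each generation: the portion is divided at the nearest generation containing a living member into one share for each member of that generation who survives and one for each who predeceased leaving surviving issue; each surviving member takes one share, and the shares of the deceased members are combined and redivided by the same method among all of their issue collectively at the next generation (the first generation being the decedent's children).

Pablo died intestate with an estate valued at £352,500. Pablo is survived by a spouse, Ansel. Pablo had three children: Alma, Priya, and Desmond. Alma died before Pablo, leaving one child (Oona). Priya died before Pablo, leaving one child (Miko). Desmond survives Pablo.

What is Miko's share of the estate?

Miko receives £20,500.

Ansel first takes £250,000, leaving a balance of £102,500. Ansel then takes two-fifths of the balance (£41,000), for a total of £291,000. The remaining £61,500 passes to the descendants.
The descendants' portion (£61,500) is divided at the children's generation into 3 shares of £20,500. Desmond takes £20,500. The 2 shares of the deceased (Alma and Priya) are combined into a pool of £41,000.
That pool (£41,000) is divided at the grandchildren's generation equally among Oona and Miko: £20,500 each.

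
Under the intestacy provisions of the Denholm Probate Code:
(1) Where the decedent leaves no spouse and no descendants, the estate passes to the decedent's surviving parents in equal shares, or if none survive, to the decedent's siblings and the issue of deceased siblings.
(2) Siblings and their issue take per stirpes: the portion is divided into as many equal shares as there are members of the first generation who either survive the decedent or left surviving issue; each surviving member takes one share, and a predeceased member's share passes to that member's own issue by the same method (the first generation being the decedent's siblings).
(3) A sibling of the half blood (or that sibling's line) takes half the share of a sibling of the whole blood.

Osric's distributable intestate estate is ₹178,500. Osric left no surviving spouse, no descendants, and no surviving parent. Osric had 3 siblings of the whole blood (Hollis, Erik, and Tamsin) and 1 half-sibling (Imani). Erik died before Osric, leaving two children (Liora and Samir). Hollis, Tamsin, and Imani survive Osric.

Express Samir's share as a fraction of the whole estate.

Samir receives 1/7 of the estate.

The entire ₹178,500 passes to the siblings and their issue.
Counting each half-blood sibling's line as half a unit, there are 7/2 units in ₹178,500, so one unit is ₹51,000. Whole-blood lines (Hollis, Erik, and Tamsin) take ₹51,000 each; half-blood lines (Imani) take ₹25,500 each.
Erik's share (₹51,000) is divided into 2 shares of ₹25,500: Liora and Samir each take ₹25,500.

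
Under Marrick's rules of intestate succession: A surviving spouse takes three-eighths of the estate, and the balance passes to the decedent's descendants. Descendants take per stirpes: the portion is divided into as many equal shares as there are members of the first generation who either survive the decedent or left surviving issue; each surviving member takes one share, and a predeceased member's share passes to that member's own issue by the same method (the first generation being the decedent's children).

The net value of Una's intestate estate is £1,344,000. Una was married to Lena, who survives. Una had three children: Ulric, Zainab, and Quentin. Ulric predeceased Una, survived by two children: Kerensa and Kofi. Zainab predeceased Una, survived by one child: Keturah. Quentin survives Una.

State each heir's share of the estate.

Lena: £504,000; Kerensa: £140,000; Kofi: £140,000; Keturah: £280,000; Quentin: £280,000

Lena takes three-eighths of £1,344,000 = £504,000. The remaining £840,000 passes to the descendants.
The descendants' portion (£840,000) is divided into 3 shares of £280,000: Quentin takes £280,000; Ulric's £280,000 share passes to Ulric's issue; Zainab's £280,000 share passes to Zainab's issue.
Ulric's share (£280,000) is divided into 2 shares of £140,000: Kerensa and Kofi each take £140,000.
Zainab's share (£280,000) passes entirely to Keturah.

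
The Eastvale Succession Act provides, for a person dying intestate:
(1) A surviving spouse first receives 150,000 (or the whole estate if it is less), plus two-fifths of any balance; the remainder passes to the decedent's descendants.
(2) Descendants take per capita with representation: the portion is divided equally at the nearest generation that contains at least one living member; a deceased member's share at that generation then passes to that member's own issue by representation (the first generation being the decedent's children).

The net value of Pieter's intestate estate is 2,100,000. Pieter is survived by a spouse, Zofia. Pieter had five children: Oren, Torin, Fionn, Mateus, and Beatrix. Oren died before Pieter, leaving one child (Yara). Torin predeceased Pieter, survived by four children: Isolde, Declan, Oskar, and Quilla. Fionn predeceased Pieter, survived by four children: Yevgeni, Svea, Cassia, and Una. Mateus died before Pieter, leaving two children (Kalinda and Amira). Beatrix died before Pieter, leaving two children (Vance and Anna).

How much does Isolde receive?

Zofia first takes 150,000, leaving a balance of 1,950,000. Zofia then takes two-fifths of the balance (780,000), for a total of 930,000. The remaining 1,170,000 passes to the descendants.
No child survives, so the initial division is made at the grandchildren's generation.
The descendants' portion (1,170,000) is divided into 13 shares of 90,000: Yara, Isolde, Declan, Oskar, Quilla, Yevgeni, Svea, Cassia, Una, Kalinda, Amira, Vance, and Anna each take 90,000.

Isolde receives 90,000.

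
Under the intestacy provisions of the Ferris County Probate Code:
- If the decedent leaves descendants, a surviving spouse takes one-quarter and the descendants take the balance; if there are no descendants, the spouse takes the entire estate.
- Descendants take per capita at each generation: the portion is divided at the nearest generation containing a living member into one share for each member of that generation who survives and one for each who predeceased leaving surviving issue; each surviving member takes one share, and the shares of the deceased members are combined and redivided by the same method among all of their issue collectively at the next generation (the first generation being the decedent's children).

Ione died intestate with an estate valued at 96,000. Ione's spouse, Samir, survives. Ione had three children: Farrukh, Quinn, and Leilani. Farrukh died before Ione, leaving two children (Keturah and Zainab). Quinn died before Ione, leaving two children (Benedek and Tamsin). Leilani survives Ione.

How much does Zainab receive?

Samir takes one-quarter of 96,000 = 24,000. The remaining 72,000 passes to the descendants.
The descendants' portion (72,000) is divided at the children's generation into 3 shares of 24,000. Leilani takes 24,000. The 2 shares of the deceased (Farrukh and Quinn) are combined into a pool of 48,000.
That pool (48,000) is divided at the grandchildren's generation equally among Keturah, Zainab, Benedek, and Tamsin: 12,000 each.

Zainab receives 12,000.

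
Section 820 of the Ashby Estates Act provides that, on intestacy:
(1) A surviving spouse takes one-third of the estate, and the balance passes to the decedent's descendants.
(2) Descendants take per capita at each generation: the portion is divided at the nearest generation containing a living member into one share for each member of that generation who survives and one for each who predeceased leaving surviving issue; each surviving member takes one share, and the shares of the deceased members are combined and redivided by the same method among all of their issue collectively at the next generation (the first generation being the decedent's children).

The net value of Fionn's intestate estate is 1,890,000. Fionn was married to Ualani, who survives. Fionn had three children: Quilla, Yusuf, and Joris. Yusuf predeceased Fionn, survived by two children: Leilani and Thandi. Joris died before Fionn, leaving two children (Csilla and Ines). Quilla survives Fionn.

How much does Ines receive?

Ualani takes one-third of 1,890,000 = 630,000. The remaining 1,260,000 passes to the descendants.
The descendants' portion (1,260,000) is divided at the children's generation into 3 shares of 420,000. Quilla takes 420,000. The 2 shares of the deceased (Yusuf and Joris) are combined into a pool of 840,000.
That pool (840,000) is divided at the grandchildren's generation equally among Leilani, Thandi, Csilla, and Ines: 210,000 each.

Ines receives 210,000.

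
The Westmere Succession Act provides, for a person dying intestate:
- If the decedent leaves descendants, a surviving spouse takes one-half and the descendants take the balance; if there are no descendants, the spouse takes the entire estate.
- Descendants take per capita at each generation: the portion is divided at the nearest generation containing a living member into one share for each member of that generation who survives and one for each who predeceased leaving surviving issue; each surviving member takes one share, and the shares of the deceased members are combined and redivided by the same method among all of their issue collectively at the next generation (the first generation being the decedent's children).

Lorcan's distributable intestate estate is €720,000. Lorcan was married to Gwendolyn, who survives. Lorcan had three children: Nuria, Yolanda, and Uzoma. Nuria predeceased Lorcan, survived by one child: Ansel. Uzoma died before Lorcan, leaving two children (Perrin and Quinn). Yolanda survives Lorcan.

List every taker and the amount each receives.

Gwendolyn takes one-half of €720,000 = €360,000. The remaining €360,000 passes to the descendants.
The descendants' portion (€360,000) is divided at the children's generation into 3 shares of €120,000. Yolanda takes €120,000. The 2 shares of the deceased (Nuria and Uzoma) are combined into a pool of €240,000.
That pool (€240,000) is divided at the grandchildren's generation equally among Ansel, Perrin, and Quinn: €80,000 each.

Gwendolyn: €360,000; Ansel: €80,000; Yolanda: €120,000; Perrin: €80,000; Quinn: €80,000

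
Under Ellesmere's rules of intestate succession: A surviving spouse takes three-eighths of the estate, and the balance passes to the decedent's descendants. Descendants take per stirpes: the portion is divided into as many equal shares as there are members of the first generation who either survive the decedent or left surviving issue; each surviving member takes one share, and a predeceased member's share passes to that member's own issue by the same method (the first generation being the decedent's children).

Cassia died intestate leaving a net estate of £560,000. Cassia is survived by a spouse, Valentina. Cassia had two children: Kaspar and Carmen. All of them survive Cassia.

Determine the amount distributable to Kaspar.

Valentina takes three-eighths of £560,000 = £210,000. The remaining £350,000 passes to the descendants.
The descendants' portion (£350,000) is divided into 2 shares of £175,000: Kaspar and Carmen each take £175,000.

Kaspar receives £175,000.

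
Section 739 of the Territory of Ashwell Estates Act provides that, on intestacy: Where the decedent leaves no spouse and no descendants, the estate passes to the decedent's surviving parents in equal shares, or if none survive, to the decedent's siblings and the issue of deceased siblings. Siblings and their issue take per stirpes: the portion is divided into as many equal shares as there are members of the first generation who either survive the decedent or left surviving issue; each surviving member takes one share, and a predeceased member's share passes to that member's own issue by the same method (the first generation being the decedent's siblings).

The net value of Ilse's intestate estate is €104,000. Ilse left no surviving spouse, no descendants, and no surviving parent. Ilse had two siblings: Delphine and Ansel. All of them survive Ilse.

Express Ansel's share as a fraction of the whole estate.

The entire €104,000 passes to the siblings and their issue.
That amount (€104,000) is divided into 2 shares of €52,000: Delphine and Ansel each take €52,000.

Ansel receives 1/2 of the estate.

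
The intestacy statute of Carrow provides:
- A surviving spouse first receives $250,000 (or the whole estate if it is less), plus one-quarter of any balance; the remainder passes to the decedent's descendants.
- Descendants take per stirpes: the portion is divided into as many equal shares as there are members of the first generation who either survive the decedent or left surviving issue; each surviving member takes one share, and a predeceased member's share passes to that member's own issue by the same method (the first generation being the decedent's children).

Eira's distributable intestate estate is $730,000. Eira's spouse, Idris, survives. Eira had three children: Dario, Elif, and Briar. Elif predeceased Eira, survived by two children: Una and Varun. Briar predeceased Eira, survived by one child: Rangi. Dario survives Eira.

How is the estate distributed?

Idris first takes $250,000, leaving a balance of $480,000. Idris then takes one-quarter of the balance ($120,000), for a total of $370,000. The remaining $360,000 passes to the descendants.
The descendants' portion ($360,000) is divided into 3 shares of $120,000: Dario takes $120,000; Elif's $120,000 share passes to Elif's issue; Briar's $120,000 share passes to Briar's issue.
Elif's share ($120,000) is divided into 2 shares of $60,000: Una and Varun each take $60,000.
Briar's share ($120,000) passes entirely to Rangi.

Idris: $370,000; Dario: $120,000; Una: $60,000; Varun: $60,000; Rangi: $120,000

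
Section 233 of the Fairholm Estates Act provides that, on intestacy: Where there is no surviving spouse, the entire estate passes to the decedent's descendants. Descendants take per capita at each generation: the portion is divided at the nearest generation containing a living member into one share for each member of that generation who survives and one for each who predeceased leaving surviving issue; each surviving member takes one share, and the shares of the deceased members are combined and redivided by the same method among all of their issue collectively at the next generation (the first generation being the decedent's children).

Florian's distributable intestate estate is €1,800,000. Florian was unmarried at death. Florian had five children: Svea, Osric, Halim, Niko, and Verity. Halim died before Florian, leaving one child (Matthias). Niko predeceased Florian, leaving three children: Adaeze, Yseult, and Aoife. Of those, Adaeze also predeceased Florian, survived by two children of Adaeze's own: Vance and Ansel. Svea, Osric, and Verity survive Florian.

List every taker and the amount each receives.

Svea: €360,000; Osric: €360,000; Matthias: €180,000; Vance: €90,000; Ansel: €90,000; Yseult: €180,000; Aoife: €180,000; Verity: €360,000

The entire €1,800,000 passes to the descendants.
That amount (€1,800,000) is divided at the children's generation into 5 shares of €360,000. Svea, Osric, and Verity each take €360,000. The 2 shares of the deceased (Halim and Niko) are combined into a pool of €720,000.
That pool (€720,000) is divided at the grandchildren's generation into 4 shares of €180,000. Matthias, Yseult, and Aoife each take €180,000. The remaining share for the deceased Adaeze (€180,000) is carried to the next generation.
That pool (€180,000) is divided at the great-grandchildren's generation equally among Vance and Ansel: €90,000 each.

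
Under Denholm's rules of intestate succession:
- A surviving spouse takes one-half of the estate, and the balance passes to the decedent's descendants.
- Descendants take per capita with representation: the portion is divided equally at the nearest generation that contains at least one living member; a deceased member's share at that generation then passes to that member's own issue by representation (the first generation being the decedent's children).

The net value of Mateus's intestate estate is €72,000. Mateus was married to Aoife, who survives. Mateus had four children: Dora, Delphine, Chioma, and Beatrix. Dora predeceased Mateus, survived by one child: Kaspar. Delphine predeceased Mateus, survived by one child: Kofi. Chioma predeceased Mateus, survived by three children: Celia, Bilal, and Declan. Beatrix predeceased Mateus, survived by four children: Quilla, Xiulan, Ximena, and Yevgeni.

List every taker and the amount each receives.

Aoife: €36,000; Kaspar: €4,000; Kofi: €4,000; Celia: €4,000; Bilal: €4,000; Declan: €4,000; Quilla: €4,000; Xiulan: €4,000; Ximena: €4,000; Yevgeni: €4,000

Aoife takes one-half of €72,000 = €36,000. The remaining €36,000 passes to the descendants.
No child survives, so the initial division is made at the grandchildren's generation.
The descendants' portion (€36,000) is divided into 9 shares of €4,000: Kaspar, Kofi, Celia, Bilal, Declan, Quilla, Xiulan, Ximena, and Yevgeni each take €4,000.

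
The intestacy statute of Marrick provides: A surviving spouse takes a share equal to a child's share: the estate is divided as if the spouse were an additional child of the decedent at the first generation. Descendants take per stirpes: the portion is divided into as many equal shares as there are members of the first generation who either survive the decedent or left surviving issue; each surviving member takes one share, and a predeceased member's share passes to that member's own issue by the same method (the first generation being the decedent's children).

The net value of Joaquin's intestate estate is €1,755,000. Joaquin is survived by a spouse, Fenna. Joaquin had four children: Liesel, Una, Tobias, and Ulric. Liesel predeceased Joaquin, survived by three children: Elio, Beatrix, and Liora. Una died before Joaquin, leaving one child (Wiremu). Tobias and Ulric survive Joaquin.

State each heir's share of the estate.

The spouse counts as an additional share at the children's level, so there are 5 primary shares of €351,000. Fenna takes one such share (€351,000).
The children's combined portion (€1,404,000) is divided into 4 shares of €351,000: Tobias and Ulric each take €351,000; Liesel's €351,000 share passes to Liesel's issue; Una's €351,000 share passes to Una's issue.
Liesel's share (€351,000) is divided into 3 shares of €117,000: Elio, Beatrix, and Liora each take €117,000.
Una's share (€351,000) passes entirely to Wiremu.

Fenna: €351,000; Elio: €117,000; Beatrix: €117,000; Liora: €117,000; Wiremu: €351,000; Tobias: €351,000; Ulric: €351,000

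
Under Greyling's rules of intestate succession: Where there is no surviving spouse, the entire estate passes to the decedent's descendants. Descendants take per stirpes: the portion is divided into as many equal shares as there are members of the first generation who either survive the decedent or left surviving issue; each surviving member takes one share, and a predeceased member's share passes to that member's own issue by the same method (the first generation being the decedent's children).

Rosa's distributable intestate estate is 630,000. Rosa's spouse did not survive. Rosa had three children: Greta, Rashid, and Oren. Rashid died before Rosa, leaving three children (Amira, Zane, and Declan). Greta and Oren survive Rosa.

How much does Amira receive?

Amira receives 70,000.

The entire 630,000 passes to the descendants.
That amount (630,000) is divided into 3 shares of 210,000: Greta and Oren each take 210,000; Rashid's 210,000 share passes to Rashid's issue.
Rashid's share (210,000) is divided into 3 shares of 70,000: Amira, Zane, and Declan each take 70,000.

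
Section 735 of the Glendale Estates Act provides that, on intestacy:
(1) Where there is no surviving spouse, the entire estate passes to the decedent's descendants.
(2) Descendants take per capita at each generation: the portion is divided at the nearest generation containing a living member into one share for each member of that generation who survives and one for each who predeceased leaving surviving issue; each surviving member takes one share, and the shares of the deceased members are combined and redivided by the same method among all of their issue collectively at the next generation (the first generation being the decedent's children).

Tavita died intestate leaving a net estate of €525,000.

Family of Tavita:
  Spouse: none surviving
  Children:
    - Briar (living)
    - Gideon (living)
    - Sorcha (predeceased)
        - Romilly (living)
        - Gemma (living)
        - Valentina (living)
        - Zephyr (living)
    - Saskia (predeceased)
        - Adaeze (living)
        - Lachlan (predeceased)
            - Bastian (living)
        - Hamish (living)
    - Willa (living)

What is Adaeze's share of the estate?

Adaeze receives €30,000.

The entire €525,000 passes to the descendants.
That amount (€525,000) is divided at the children's generation into 5 shares of €105,000. Briar, Gideon, and Willa each take €105,000. The 2 shares of the deceased (Sorcha and Saskia) are combined into a pool of €210,000.
That pool (€210,000) is divided at the grandchildren's generation into 7 shares of €30,000. Romilly, Gemma, Valentina, Zephyr, Adaeze, and Hamish each take €30,000. The remaining share for the deceased Lachlan (€30,000) is carried to the next generation.
That pool (€30,000) passes entirely to Bastian, the sole taker at the great-grandchildren's generation.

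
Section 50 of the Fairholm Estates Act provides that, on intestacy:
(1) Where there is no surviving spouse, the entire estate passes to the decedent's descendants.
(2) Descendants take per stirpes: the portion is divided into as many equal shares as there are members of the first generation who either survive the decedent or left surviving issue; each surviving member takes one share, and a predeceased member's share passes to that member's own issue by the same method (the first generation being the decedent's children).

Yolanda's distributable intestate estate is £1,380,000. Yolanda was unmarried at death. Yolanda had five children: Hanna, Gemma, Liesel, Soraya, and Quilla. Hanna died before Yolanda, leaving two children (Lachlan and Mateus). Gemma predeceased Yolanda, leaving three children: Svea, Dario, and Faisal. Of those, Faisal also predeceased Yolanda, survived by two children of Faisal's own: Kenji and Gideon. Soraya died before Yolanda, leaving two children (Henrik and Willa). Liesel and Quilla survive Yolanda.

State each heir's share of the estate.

The entire £1,380,000 passes to the descendants.
That amount (£1,380,000) is divided into 5 shares of £276,000: Liesel and Quilla each take £276,000; Hanna's £276,000 share passes to Hanna's issue; Gemma's £276,000 share passes to Gemma's issue; Soraya's £276,000 share passes to Soraya's issue.
Hanna's share (£276,000) is divided into 2 shares of £138,000: Lachlan and Mateus each take £138,000.
Gemma's share (£276,000) is divided into 3 shares of £92,000: Svea and Dario each take £92,000; Faisal's £92,000 share passes to Faisal's issue.
Faisal's share (£92,000) is divided into 2 shares of £46,000: Kenji and Gideon each take £46,000.
Soraya's share (£276,000) is divided into 2 shares of £138,000: Henrik and Willa each take £138,000.

Lachlan: £138,000; Mateus: £138,000; Svea: £92,000; Dario: £92,000; Kenji: £46,000; Gideon: £46,000; Liesel: £276,000; Henrik: £138,000; Willa: £138,000; Quilla: £276,000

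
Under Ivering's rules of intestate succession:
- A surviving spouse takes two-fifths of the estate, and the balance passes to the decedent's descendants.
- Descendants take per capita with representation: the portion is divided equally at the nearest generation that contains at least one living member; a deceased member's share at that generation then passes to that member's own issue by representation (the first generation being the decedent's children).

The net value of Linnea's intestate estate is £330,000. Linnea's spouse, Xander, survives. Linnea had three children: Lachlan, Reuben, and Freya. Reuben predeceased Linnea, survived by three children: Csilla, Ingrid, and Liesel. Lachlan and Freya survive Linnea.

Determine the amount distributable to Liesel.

Liesel receives £22,000.

Xander takes two-fifths of £330,000 = £132,000. The remaining £198,000 passes to the descendants.
The descendants' portion (£198,000) is divided into 3 shares of £66,000: Lachlan and Freya each take £66,000; Reuben's £66,000 share passes to Reuben's issue.
Reuben's share (£66,000) is divided into 3 shares of £22,000: Csilla, Ingrid, and Liesel each take £22,000.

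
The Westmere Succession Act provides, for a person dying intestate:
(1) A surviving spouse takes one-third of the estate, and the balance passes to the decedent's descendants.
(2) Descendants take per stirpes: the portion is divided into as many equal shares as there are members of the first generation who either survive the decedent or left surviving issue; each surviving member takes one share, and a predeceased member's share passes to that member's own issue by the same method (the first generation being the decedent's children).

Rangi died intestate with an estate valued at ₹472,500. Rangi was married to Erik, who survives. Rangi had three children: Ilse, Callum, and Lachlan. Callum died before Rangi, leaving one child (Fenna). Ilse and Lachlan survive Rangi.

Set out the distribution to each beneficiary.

Erik: ₹157,500; Ilse: ₹105,000; Fenna: ₹105,000; Lachlan: ₹105,000

Erik takes one-third of ₹472,500 = ₹157,500. The remaining ₹315,000 passes to the descendants.
The descendants' portion (₹315,000) is divided into 3 shares of ₹105,000: Ilse and Lachlan each take ₹105,000; Callum's ₹105,000 share passes to Callum's issue.
Callum's share (₹105,000) passes entirely to Fenna.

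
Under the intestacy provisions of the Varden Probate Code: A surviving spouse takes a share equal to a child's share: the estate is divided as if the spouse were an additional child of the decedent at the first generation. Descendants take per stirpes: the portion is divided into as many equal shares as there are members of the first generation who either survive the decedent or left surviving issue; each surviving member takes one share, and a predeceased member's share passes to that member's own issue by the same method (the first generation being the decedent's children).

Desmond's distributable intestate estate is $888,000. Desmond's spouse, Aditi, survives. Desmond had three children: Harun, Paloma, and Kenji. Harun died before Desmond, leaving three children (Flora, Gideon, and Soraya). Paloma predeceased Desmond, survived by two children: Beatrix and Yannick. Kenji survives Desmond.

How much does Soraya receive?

Soraya receives $74,000.

The spouse counts as an additional share at the children's level, so there are 4 primary shares of $222,000. Aditi takes one such share ($222,000).
The children's combined portion ($666,000) is divided into 3 shares of $222,000: Kenji takes $222,000; Harun's $222,000 share passes to Harun's issue; Paloma's $222,000 share passes to Paloma's issue.
Harun's share ($222,000) is divided into 3 shares of $74,000: Flora, Gideon, and Soraya each take $74,000.
Paloma's share ($222,000) is divided into 2 shares of $111,000: Beatrix and Yannick each take $111,000.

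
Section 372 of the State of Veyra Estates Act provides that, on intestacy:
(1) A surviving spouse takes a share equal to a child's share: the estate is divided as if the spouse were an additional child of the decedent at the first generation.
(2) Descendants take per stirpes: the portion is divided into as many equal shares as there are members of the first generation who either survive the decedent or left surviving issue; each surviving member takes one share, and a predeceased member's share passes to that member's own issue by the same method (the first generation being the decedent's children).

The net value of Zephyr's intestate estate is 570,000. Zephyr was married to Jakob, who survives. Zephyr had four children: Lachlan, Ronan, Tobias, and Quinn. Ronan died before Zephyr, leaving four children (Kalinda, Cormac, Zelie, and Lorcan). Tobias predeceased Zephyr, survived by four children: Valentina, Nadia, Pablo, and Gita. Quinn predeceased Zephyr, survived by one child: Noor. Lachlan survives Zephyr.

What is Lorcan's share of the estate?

Lorcan receives 28,500.

The spouse counts as an additional share at the children's level, so there are 5 primary shares of 114,000. Jakob takes one such share (114,000).
The children's combined portion (456,000) is divided into 4 shares of 114,000: Lachlan takes 114,000; Ronan's 114,000 share passes to Ronan's issue; Tobias's 114,000 share passes to Tobias's issue; Quinn's 114,000 share passes to Quinn's issue.
Ronan's share (114,000) is divided into 4 shares of 28,500: Kalinda, Cormac, Zelie, and Lorcan each take 28,500.
Tobias's share (114,000) is divided into 4 shares of 28,500: Valentina, Nadia, Pablo, and Gita each take 28,500.
Quinn's share (114,000) passes entirely to Noor.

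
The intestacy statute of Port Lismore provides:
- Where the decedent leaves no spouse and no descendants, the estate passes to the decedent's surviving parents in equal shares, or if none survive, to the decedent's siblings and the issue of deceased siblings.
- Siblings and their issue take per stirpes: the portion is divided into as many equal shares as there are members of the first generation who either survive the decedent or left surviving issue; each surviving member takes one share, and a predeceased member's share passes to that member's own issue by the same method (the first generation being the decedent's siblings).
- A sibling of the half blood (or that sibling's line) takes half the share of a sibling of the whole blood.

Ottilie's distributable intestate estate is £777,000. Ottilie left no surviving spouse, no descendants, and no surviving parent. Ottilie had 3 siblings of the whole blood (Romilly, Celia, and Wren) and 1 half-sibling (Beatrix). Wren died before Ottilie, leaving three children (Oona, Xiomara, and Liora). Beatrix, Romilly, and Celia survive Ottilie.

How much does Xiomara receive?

The entire £777,000 passes to the siblings and their issue.
Counting each half-blood sibling's line as half a unit, there are 7/2 units in £777,000, so one unit is £222,000. Whole-blood lines (Romilly, Celia, and Wren) take £222,000 each; half-blood lines (Beatrix) take £111,000 each.
Wren's share (£222,000) is divided into 3 shares of £74,000: Oona, Xiomara, and Liora each take £74,000.

Xiomara receives £74,000.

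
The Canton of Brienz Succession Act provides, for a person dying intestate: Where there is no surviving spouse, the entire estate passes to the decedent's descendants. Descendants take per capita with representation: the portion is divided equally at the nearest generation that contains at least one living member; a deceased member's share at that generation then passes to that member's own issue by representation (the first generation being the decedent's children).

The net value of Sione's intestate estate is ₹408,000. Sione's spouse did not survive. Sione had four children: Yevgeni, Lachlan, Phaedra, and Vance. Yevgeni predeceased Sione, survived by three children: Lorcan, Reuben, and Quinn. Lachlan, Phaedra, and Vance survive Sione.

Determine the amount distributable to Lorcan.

The entire ₹408,000 passes to the descendants.
That amount (₹408,000) is divided into 4 shares of ₹102,000: Lachlan, Phaedra, and Vance each take ₹102,000; Yevgeni's ₹102,000 share passes to Yevgeni's issue.
Yevgeni's share (₹102,000) is divided into 3 shares of ₹34,000: Lorcan, Reuben, and Quinn each take ₹34,000.

Lorcan receives ₹34,000.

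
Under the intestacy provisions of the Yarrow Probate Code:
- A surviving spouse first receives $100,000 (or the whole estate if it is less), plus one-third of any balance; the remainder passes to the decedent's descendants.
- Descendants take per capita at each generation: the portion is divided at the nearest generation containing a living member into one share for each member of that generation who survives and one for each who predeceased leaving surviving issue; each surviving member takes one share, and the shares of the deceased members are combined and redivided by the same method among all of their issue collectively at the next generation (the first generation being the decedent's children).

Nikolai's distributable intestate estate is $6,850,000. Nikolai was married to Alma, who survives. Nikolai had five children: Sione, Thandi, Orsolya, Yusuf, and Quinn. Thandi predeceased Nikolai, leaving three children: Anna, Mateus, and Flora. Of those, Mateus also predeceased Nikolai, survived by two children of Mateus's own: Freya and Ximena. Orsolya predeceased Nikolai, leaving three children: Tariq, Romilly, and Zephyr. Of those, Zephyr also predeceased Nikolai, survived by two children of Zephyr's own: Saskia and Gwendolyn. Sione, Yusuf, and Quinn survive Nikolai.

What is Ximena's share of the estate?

Ximena receives $150,000.

Alma first takes $100,000, leaving a balance of $6,750,000. Alma then takes one-third of the balance ($2,250,000), for a total of $2,350,000. The remaining $4,500,000 passes to the descendants.
The descendants' portion ($4,500,000) is divided at the children's generation into 5 shares of $900,000. Sione, Yusuf, and Quinn each take $900,000. The 2 shares of the deceased (Thandi and Orsolya) are combined into a pool of $1,800,000.
That pool ($1,800,000) is divided at the grandchildren's generation into 6 shares of $300,000. Anna, Flora, Tariq, and Romilly each take $300,000. The 2 shares of the deceased (Mateus and Zephyr) are combined into a pool of $600,000.
That pool ($600,000) is divided at the great-grandchildren's generation equally among Freya, Ximena, Saskia, and Gwendolyn: $150,000 each.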